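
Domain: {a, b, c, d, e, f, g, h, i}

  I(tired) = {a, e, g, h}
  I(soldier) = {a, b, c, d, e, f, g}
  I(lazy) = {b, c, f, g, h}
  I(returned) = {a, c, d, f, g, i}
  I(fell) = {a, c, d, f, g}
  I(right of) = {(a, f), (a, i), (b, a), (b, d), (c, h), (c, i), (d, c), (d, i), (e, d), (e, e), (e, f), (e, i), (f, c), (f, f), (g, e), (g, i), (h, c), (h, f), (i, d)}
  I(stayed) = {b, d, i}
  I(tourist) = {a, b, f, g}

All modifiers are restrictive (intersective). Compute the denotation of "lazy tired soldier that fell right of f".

⟦that fell⟧ = ⟦fell⟧ = {a, c, d, f, g}
⟦right of f⟧ = {x : ⟨x, f⟩ ∈ ⟦right of⟧} = {a, e, f, h}
⟦soldier⟧ = {a, b, c, d, e, f, g}
… ∩ ⟦that fell⟧ = {a, b, c, d, e, f, g} ∩ {a, c, d, f, g} = {a, c, d, f, g}
… ∩ ⟦right of f⟧ = {a, c, d, f, g} ∩ {a, e, f, h} = {a, f}
… ∩ ⟦lazy⟧ = {a, f} ∩ {b, c, f, g, h} = {f}
… ∩ ⟦tired⟧ = {f} ∩ {a, e, g, h} = ∅
So ⟦lazy tired soldier that fell right of f⟧ = {}.

{}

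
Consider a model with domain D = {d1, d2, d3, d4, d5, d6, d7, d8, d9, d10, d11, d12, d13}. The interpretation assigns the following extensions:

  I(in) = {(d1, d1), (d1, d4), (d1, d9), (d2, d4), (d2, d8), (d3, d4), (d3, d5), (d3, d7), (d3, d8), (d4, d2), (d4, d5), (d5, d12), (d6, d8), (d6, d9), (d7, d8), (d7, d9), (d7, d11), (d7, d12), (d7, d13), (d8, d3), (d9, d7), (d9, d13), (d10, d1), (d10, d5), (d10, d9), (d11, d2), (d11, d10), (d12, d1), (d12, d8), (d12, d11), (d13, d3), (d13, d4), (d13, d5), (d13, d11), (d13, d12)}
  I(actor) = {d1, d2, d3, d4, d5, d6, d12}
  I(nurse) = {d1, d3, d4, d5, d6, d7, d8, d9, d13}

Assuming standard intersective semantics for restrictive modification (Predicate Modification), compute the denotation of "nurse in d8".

{d3, d6, d7}

⟦in d8⟧ = {x : ⟨x, d8⟩ ∈ ⟦in⟧} = {d2, d3, d6, d7, d12}
⟦nurse⟧ = {d1, d3, d4, d5, d6, d7, d8, d9, d13}
… ∩ ⟦in d8⟧ = {d1, d3, d4, d5, d6, d7, d8, d9, d13} ∩ {d2, d3, d6, d7, d12} = {d3, d6, d7}
So ⟦nurse in d8⟧ = {d3, d6, d7}.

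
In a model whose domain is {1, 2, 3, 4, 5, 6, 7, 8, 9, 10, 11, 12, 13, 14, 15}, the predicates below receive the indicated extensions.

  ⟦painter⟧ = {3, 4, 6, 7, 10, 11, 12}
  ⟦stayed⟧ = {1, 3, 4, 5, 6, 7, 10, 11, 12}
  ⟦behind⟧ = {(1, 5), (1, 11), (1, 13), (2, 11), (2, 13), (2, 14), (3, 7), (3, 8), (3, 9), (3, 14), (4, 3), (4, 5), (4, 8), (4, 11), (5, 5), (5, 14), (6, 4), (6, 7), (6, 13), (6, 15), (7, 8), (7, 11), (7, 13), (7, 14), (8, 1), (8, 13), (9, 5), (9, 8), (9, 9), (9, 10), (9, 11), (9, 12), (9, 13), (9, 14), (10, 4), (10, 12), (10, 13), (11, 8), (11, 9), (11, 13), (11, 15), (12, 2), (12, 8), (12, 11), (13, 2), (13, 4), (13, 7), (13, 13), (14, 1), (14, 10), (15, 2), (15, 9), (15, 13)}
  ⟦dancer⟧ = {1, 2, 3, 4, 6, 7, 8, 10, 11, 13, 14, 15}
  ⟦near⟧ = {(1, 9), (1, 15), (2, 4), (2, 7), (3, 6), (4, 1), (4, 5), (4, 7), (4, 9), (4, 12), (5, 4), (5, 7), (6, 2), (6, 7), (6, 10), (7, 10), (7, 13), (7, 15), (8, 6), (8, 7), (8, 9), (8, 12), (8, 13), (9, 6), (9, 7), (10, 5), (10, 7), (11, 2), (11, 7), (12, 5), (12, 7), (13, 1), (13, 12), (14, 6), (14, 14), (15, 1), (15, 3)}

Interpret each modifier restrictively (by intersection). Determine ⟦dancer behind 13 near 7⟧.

{2, 6, 8, 10, 11}

⟦behind 13⟧ = {x : ⟨x, 13⟩ ∈ ⟦behind⟧} = {1, 2, 6, 7, 8, 9, 10, 11, 13, 15}
⟦near 7⟧ = {x : ⟨x, 7⟩ ∈ ⟦near⟧} = {2, 4, 5, 6, 8, 9, 10, 11, 12}
⟦dancer⟧ = {1, 2, 3, 4, 6, 7, 8, 10, 11, 13, 14, 15}
… ∩ ⟦behind 13⟧ = {1, 2, 3, 4, 6, 7, 8, 10, 11, 13, 14, 15} ∩ {1, 2, 6, 7, 8, 9, 10, 11, 13, 15} = {1, 2, 6, 7, 8, 10, 11, 13, 15}
… ∩ ⟦near 7⟧ = {1, 2, 6, 7, 8, 10, 11, 13, 15} ∩ {2, 4, 5, 6, 8, 9, 10, 11, 12} = {2, 6, 8, 10, 11}
So ⟦dancer behind 13 near 7⟧ = {2, 6, 8, 10, 11}.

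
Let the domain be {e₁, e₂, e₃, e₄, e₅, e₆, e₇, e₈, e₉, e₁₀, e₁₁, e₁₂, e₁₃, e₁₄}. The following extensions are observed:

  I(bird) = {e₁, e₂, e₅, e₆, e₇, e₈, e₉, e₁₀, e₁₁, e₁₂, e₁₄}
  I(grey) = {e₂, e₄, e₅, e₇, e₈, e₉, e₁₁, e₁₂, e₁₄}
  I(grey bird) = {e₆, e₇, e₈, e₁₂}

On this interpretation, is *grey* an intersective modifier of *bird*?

no

⟦grey⟧ ∩ ⟦bird⟧ = {e₂, e₄, e₅, e₇, e₈, e₉, e₁₁, e₁₂, e₁₄} ∩ {e₁, e₂, e₅, e₆, e₇, e₈, e₉, e₁₀, e₁₁, e₁₂, e₁₄} = {e₂, e₅, e₇, e₈, e₉, e₁₁, e₁₂, e₁₄}
Observed ⟦grey bird⟧ = {e₆, e₇, e₈, e₁₂}.
These differ, so the modifier is not intersective in this model.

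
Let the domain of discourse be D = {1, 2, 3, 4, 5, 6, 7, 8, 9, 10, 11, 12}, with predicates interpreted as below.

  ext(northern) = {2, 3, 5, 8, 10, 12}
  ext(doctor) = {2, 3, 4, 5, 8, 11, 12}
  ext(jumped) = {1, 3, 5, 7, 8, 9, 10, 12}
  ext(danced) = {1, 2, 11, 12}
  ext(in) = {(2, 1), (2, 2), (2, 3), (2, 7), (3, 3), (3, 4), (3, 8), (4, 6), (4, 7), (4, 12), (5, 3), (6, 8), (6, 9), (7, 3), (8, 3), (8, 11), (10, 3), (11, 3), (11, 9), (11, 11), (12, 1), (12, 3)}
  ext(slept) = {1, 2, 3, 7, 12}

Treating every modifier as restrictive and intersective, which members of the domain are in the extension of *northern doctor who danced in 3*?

⟦who danced⟧ = ⟦danced⟧ = {1, 2, 11, 12}
⟦in 3⟧ = {x : ⟨x, 3⟩ ∈ ⟦in⟧} = {2, 3, 5, 7, 8, 10, 11, 12}
⟦doctor⟧ = {2, 3, 4, 5, 8, 11, 12}
… ∩ ⟦who danced⟧ = {2, 3, 4, 5, 8, 11, 12} ∩ {1, 2, 11, 12} = {2, 11, 12}
… ∩ ⟦in 3⟧ = {2, 11, 12} ∩ {2, 3, 5, 7, 8, 10, 11, 12} = {2, 11, 12}
… ∩ ⟦northern⟧ = {2, 11, 12} ∩ {2, 3, 5, 8, 10, 12} = {2, 12}
So ⟦northern doctor who danced in 3⟧ = {2, 12}.

{2, 12}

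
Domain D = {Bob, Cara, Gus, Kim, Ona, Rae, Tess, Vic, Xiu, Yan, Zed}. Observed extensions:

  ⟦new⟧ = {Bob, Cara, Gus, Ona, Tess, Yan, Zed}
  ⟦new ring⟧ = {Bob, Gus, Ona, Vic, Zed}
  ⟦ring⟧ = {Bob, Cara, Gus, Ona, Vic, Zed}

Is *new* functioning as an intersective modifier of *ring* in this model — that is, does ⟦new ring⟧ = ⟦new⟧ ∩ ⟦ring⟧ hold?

⟦new⟧ ∩ ⟦ring⟧ = {Bob, Cara, Gus, Ona, Tess, Yan, Zed} ∩ {Bob, Cara, Gus, Ona, Vic, Zed} = {Bob, Cara, Gus, Ona, Zed}
Observed ⟦new ring⟧ = {Bob, Gus, Ona, Vic, Zed}.
These differ, so the modifier is not intersective in this model.

no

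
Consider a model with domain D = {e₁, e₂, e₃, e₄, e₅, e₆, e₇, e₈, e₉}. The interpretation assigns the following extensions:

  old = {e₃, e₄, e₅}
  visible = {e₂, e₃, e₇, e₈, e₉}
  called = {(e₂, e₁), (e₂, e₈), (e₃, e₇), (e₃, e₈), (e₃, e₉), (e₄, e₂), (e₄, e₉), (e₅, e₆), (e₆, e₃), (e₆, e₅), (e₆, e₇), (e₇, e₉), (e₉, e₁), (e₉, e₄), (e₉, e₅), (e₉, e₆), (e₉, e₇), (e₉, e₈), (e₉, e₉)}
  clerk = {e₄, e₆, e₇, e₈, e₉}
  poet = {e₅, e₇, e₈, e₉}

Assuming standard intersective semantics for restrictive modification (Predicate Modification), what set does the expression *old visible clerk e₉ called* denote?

{ }

⟦e₉ called⟧ = {x : ⟨e₉, x⟩ ∈ ⟦called⟧} = {e₁, e₄, e₅, e₆, e₇, e₈, e₉}
⟦clerk⟧ = {e₄, e₆, e₇, e₈, e₉}
… ∩ ⟦e₉ called⟧ = {e₄, e₆, e₇, e₈, e₉} ∩ {e₁, e₄, e₅, e₆, e₇, e₈, e₉} = {e₄, e₆, e₇, e₈, e₉}
… ∩ ⟦old⟧ = {e₄, e₆, e₇, e₈, e₉} ∩ {e₃, e₄, e₅} = {e₄}
… ∩ ⟦visible⟧ = {e₄} ∩ {e₂, e₃, e₇, e₈, e₉} = ∅
So ⟦old visible clerk e₉ called⟧ = { }.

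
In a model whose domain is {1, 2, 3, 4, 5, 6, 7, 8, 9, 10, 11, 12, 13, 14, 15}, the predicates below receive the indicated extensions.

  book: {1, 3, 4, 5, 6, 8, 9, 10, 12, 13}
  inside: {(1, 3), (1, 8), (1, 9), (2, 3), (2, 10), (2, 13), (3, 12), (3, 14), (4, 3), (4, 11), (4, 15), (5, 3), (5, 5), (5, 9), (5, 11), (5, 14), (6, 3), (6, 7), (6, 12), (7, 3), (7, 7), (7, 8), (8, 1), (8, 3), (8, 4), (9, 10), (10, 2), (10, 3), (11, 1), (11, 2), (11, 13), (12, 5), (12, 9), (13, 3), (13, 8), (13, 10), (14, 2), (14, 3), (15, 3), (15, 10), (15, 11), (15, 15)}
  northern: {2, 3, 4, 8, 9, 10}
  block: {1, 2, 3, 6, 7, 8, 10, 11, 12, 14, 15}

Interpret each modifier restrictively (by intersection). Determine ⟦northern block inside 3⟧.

⟦inside 3⟧ = {x : ⟨x, 3⟩ ∈ ⟦inside⟧} = {1, 2, 4, 5, 6, 7, 8, 10, 13, 14, 15}
⟦block⟧ = {1, 2, 3, 6, 7, 8, 10, 11, 12, 14, 15}
… ∩ ⟦inside 3⟧ = {1, 2, 3, 6, 7, 8, 10, 11, 12, 14, 15} ∩ {1, 2, 4, 5, 6, 7, 8, 10, 13, 14, 15} = {1, 2, 6, 7, 8, 10, 14, 15}
… ∩ ⟦northern⟧ = {1, 2, 6, 7, 8, 10, 14, 15} ∩ {2, 3, 4, 8, 9, 10} = {2, 8, 10}
So ⟦northern block inside 3⟧ = {2, 8, 10}.

{2, 8, 10}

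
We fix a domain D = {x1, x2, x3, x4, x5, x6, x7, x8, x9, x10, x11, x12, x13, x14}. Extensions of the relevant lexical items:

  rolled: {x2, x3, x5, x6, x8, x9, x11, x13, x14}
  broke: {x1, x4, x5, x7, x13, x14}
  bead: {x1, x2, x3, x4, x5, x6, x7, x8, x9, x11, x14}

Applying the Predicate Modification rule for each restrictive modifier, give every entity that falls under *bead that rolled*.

⟦that rolled⟧ = ⟦rolled⟧ = {x2, x3, x5, x6, x8, x9, x11, x13, x14}
⟦bead⟧ = {x1, x2, x3, x4, x5, x6, x7, x8, x9, x11, x14}
… ∩ ⟦that rolled⟧ = {x1, x2, x3, x4, x5, x6, x7, x8, x9, x11, x14} ∩ {x2, x3, x5, x6, x8, x9, x11, x13, x14} = {x2, x3, x5, x6, x8, x9, x11, x14}
So ⟦bead that rolled⟧ = {x2, x3, x5, x6, x8, x9, x11, x14}.

{x2, x3, x5, x6, x8, x9, x11, x14}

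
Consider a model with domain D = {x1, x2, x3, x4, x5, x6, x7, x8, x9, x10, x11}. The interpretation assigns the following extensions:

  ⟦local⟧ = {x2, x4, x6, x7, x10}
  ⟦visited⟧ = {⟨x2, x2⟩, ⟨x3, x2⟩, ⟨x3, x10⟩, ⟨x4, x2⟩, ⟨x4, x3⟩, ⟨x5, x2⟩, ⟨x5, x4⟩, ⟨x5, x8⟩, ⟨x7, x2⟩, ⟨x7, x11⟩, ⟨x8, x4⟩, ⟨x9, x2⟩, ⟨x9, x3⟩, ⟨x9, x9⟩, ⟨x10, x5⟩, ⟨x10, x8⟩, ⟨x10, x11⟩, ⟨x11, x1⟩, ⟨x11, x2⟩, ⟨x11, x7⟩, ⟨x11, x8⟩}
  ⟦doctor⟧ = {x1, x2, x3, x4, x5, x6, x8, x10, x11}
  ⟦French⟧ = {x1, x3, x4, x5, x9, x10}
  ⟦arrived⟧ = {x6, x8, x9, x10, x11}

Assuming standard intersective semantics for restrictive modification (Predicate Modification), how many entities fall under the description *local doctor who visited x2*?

⟦who visited x2⟧ = {x : ⟨x, x2⟩ ∈ ⟦visited⟧} = {x2, x3, x4, x5, x7, x9, x11}
⟦doctor⟧ = {x1, x2, x3, x4, x5, x6, x8, x10, x11}
… ∩ ⟦who visited x2⟧ = {x1, x2, x3, x4, x5, x6, x8, x10, x11} ∩ {x2, x3, x4, x5, x7, x9, x11} = {x2, x3, x4, x5, x11}
… ∩ ⟦local⟧ = {x2, x3, x4, x5, x11} ∩ {x2, x4, x6, x7, x10} = {x2, x4}
⟦local doctor who visited x2⟧ = {x2, x4}, so the cardinality is 2.

2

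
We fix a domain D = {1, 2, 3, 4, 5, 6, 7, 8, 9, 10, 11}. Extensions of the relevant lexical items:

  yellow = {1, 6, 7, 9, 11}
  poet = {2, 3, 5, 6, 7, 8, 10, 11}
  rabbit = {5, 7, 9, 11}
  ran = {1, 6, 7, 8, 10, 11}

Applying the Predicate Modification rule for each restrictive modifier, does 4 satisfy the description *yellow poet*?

no

⟦poet⟧ = {2, 3, 5, 6, 7, 8, 10, 11}
… ∩ ⟦yellow⟧ = {2, 3, 5, 6, 7, 8, 10, 11} ∩ {1, 6, 7, 9, 11} = {6, 7, 11}
⟦yellow poet⟧ = {6, 7, 11}; 4 ∉ this set.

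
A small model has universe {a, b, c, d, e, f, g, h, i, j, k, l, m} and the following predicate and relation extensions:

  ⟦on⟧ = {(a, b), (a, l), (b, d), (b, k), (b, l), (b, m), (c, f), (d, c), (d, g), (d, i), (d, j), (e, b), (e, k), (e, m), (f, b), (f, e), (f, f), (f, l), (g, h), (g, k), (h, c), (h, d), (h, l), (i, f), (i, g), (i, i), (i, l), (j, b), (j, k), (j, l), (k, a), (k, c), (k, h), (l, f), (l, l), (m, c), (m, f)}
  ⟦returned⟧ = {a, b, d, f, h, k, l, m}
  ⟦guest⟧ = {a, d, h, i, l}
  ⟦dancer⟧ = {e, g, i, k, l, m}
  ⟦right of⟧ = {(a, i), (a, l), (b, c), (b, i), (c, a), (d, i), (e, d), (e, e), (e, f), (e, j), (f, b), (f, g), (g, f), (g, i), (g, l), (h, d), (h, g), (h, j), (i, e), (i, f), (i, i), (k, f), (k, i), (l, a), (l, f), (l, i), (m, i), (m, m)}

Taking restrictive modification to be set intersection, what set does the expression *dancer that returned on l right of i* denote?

⟦that returned⟧ = ⟦returned⟧ = {a, b, d, f, h, k, l, m}
⟦on l⟧ = {x : ⟨x, l⟩ ∈ ⟦on⟧} = {a, b, f, h, i, j, l}
⟦right of i⟧ = {x : ⟨x, i⟩ ∈ ⟦right of⟧} = {a, b, d, g, i, k, l, m}
⟦dancer⟧ = {e, g, i, k, l, m}
… ∩ ⟦that returned⟧ = {e, g, i, k, l, m} ∩ {a, b, d, f, h, k, l, m} = {k, l, m}
… ∩ ⟦on l⟧ = {k, l, m} ∩ {a, b, f, h, i, j, l} = {l}
… ∩ ⟦right of i⟧ = {l} ∩ {a, b, d, g, i, k, l, m} = {l}
So ⟦dancer that returned on l right of i⟧ = {l}.

{l}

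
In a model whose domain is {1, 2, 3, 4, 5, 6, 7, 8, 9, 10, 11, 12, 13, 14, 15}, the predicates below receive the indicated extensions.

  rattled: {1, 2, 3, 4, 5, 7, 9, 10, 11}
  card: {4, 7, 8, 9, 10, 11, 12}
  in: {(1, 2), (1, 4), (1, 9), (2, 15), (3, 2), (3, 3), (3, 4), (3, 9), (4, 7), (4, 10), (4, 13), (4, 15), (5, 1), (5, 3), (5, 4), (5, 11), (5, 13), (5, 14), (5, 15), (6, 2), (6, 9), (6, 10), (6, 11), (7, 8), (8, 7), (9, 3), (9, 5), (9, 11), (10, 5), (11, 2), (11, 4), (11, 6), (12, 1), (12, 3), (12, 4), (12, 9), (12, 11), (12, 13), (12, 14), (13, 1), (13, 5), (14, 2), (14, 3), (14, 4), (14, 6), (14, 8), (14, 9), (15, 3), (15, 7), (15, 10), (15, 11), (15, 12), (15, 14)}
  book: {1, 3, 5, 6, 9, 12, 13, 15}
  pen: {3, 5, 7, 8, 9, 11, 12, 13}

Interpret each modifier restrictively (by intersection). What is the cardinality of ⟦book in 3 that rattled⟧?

3

⟦in 3⟧ = {x : ⟨x, 3⟩ ∈ ⟦in⟧} = {3, 5, 9, 12, 14, 15}
⟦that rattled⟧ = ⟦rattled⟧ = {1, 2, 3, 4, 5, 7, 9, 10, 11}
⟦book⟧ = {1, 3, 5, 6, 9, 12, 13, 15}
… ∩ ⟦in 3⟧ = {1, 3, 5, 6, 9, 12, 13, 15} ∩ {3, 5, 9, 12, 14, 15} = {3, 5, 9, 12, 15}
… ∩ ⟦that rattled⟧ = {3, 5, 9, 12, 15} ∩ {1, 2, 3, 4, 5, 7, 9, 10, 11} = {3, 5, 9}
⟦book in 3 that rattled⟧ = {3, 5, 9}, so the cardinality is 3.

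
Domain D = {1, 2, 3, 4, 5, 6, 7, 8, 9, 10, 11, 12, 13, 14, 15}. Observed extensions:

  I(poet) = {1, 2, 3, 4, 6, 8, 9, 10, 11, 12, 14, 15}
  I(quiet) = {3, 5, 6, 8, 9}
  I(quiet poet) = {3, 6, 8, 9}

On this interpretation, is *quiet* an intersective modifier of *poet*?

yes

⟦quiet⟧ ∩ ⟦poet⟧ = {3, 5, 6, 8, 9} ∩ {1, 2, 3, 4, 6, 8, 9, 10, 11, 12, 14, 15} = {3, 6, 8, 9}
Observed ⟦quiet poet⟧ = {3, 6, 8, 9}.
These coincide, so the modifier is intersective here.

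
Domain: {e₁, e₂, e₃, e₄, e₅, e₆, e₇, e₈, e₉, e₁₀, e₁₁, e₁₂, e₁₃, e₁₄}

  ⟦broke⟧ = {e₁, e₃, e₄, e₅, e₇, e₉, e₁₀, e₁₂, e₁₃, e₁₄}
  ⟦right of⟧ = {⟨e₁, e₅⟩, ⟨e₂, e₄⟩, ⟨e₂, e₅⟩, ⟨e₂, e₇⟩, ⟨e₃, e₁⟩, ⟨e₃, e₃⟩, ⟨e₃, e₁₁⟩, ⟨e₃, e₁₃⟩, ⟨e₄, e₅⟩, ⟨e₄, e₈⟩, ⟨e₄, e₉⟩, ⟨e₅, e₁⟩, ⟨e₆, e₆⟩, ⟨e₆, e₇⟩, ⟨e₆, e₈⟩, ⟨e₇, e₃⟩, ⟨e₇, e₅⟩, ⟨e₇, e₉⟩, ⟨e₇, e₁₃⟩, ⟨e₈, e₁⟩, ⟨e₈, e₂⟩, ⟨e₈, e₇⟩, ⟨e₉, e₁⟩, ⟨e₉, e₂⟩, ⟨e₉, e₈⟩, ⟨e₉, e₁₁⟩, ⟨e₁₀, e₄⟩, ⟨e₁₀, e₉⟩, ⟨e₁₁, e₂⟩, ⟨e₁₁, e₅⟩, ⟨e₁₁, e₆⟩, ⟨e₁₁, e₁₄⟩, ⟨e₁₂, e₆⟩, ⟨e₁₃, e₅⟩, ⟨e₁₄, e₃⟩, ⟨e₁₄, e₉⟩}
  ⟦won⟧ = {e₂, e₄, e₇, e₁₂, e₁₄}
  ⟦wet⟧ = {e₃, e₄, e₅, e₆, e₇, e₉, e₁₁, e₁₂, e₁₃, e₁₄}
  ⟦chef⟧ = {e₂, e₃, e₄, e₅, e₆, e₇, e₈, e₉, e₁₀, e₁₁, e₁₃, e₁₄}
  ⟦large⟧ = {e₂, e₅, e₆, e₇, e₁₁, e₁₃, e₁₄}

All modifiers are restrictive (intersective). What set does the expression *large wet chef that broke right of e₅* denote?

{e₇, e₁₃}

⟦that broke⟧ = ⟦broke⟧ = {e₁, e₃, e₄, e₅, e₇, e₉, e₁₀, e₁₂, e₁₃, e₁₄}
⟦right of e₅⟧ = {x : ⟨x, e₅⟩ ∈ ⟦right of⟧} = {e₁, e₂, e₄, e₇, e₁₁, e₁₃}
⟦chef⟧ = {e₂, e₃, e₄, e₅, e₆, e₇, e₈, e₉, e₁₀, e₁₁, e₁₃, e₁₄}
… ∩ ⟦that broke⟧ = {e₂, e₃, e₄, e₅, e₆, e₇, e₈, e₉, e₁₀, e₁₁, e₁₃, e₁₄} ∩ {e₁, e₃, e₄, e₅, e₇, e₉, e₁₀, e₁₂, e₁₃, e₁₄} = {e₃, e₄, e₅, e₇, e₉, e₁₀, e₁₃, e₁₄}
… ∩ ⟦right of e₅⟧ = {e₃, e₄, e₅, e₇, e₉, e₁₀, e₁₃, e₁₄} ∩ {e₁, e₂, e₄, e₇, e₁₁, e₁₃} = {e₄, e₇, e₁₃}
… ∩ ⟦large⟧ = {e₄, e₇, e₁₃} ∩ {e₂, e₅, e₆, e₇, e₁₁, e₁₃, e₁₄} = {e₇, e₁₃}
… ∩ ⟦wet⟧ = {e₇, e₁₃} ∩ {e₃, e₄, e₅, e₆, e₇, e₉, e₁₁, e₁₂, e₁₃, e₁₄} = {e₇, e₁₃}
So ⟦large wet chef that broke right of e₅⟧ = {e₇, e₁₃}.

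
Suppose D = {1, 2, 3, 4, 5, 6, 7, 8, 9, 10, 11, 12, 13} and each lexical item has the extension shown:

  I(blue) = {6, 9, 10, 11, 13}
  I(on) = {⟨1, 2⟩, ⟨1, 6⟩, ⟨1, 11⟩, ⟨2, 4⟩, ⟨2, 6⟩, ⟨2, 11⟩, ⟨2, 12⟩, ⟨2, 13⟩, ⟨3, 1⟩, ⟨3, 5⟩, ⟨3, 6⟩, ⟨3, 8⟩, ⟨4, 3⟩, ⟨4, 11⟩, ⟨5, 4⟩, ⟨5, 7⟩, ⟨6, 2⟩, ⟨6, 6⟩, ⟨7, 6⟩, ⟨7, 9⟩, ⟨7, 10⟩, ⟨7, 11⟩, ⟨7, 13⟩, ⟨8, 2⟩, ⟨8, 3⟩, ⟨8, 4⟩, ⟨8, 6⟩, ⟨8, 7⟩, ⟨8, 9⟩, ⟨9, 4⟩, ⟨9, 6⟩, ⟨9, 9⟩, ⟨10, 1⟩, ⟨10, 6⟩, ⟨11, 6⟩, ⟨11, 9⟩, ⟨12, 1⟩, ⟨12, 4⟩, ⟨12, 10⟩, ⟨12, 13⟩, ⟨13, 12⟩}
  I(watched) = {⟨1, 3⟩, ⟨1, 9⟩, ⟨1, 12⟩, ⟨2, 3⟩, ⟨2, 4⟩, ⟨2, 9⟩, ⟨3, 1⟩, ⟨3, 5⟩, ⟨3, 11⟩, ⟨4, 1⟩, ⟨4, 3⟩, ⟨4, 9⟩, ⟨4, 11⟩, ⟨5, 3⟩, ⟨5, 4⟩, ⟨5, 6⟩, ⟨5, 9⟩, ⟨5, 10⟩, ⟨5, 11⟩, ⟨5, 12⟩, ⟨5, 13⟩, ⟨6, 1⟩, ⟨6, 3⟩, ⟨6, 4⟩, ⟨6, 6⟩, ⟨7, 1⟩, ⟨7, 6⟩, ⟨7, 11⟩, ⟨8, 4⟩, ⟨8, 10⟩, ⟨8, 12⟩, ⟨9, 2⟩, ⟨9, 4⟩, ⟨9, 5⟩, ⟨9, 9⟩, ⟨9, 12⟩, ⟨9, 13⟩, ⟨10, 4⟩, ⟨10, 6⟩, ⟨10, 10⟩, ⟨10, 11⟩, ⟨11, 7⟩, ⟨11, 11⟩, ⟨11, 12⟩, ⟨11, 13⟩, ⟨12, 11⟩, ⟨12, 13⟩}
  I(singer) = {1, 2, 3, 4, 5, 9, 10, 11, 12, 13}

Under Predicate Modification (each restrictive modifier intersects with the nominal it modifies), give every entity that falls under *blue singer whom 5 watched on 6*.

{9, 10, 11}

⟦whom 5 watched⟧ = {x : ⟨5, x⟩ ∈ ⟦watched⟧} = {3, 4, 6, 9, 10, 11, 12, 13}
⟦on 6⟧ = {x : ⟨x, 6⟩ ∈ ⟦on⟧} = {1, 2, 3, 6, 7, 8, 9, 10, 11}
⟦singer⟧ = {1, 2, 3, 4, 5, 9, 10, 11, 12, 13}
… ∩ ⟦whom 5 watched⟧ = {1, 2, 3, 4, 5, 9, 10, 11, 12, 13} ∩ {3, 4, 6, 9, 10, 11, 12, 13} = {3, 4, 9, 10, 11, 12, 13}
… ∩ ⟦on 6⟧ = {3, 4, 9, 10, 11, 12, 13} ∩ {1, 2, 3, 6, 7, 8, 9, 10, 11} = {3, 9, 10, 11}
… ∩ ⟦blue⟧ = {3, 9, 10, 11} ∩ {6, 9, 10, 11, 13} = {9, 10, 11}
So ⟦blue singer whom 5 watched on 6⟧ = {9, 10, 11}.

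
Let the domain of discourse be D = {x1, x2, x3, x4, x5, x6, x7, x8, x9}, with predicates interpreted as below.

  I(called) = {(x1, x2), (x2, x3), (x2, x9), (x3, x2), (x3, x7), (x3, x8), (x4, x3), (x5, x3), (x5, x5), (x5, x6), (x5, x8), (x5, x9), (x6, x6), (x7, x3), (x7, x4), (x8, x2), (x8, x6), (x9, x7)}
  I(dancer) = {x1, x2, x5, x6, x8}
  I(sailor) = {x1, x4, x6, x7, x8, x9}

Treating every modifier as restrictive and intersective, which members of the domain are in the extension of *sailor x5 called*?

{x6, x8, x9}

⟦x5 called⟧ = {x : ⟨x5, x⟩ ∈ ⟦called⟧} = {x3, x5, x6, x8, x9}
⟦sailor⟧ = {x1, x4, x6, x7, x8, x9}
… ∩ ⟦x5 called⟧ = {x1, x4, x6, x7, x8, x9} ∩ {x3, x5, x6, x8, x9} = {x6, x8, x9}
So ⟦sailor x5 called⟧ = {x6, x8, x9}.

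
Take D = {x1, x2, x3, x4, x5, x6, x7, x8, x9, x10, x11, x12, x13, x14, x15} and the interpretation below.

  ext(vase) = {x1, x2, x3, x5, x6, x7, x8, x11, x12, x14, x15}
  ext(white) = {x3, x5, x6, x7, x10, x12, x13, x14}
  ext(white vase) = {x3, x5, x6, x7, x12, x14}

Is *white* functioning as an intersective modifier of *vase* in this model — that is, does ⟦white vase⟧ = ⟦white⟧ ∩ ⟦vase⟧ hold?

yes

⟦white⟧ ∩ ⟦vase⟧ = {x3, x5, x6, x7, x10, x12, x13, x14} ∩ {x1, x2, x3, x5, x6, x7, x8, x11, x12, x14, x15} = {x3, x5, x6, x7, x12, x14}
Observed ⟦white vase⟧ = {x3, x5, x6, x7, x12, x14}.
These coincide, so the modifier is intersective here.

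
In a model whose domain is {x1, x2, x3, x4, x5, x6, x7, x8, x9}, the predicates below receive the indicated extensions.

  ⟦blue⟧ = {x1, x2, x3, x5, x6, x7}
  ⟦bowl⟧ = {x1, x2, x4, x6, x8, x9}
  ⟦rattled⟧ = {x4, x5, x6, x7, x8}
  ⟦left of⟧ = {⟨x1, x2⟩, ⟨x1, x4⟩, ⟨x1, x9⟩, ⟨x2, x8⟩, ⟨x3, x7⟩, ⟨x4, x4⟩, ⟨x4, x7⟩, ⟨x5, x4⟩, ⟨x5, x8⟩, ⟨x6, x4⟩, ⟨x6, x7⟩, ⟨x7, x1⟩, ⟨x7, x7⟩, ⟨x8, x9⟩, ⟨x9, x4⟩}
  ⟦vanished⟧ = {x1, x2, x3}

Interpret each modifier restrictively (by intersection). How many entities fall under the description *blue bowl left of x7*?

1

⟦left of x7⟧ = {x : ⟨x, x7⟩ ∈ ⟦left of⟧} = {x3, x4, x6, x7}
⟦bowl⟧ = {x1, x2, x4, x6, x8, x9}
… ∩ ⟦left of x7⟧ = {x1, x2, x4, x6, x8, x9} ∩ {x3, x4, x6, x7} = {x4, x6}
… ∩ ⟦blue⟧ = {x4, x6} ∩ {x1, x2, x3, x5, x6, x7} = {x6}
⟦blue bowl left of x7⟧ = {x6}, so the cardinality is 1.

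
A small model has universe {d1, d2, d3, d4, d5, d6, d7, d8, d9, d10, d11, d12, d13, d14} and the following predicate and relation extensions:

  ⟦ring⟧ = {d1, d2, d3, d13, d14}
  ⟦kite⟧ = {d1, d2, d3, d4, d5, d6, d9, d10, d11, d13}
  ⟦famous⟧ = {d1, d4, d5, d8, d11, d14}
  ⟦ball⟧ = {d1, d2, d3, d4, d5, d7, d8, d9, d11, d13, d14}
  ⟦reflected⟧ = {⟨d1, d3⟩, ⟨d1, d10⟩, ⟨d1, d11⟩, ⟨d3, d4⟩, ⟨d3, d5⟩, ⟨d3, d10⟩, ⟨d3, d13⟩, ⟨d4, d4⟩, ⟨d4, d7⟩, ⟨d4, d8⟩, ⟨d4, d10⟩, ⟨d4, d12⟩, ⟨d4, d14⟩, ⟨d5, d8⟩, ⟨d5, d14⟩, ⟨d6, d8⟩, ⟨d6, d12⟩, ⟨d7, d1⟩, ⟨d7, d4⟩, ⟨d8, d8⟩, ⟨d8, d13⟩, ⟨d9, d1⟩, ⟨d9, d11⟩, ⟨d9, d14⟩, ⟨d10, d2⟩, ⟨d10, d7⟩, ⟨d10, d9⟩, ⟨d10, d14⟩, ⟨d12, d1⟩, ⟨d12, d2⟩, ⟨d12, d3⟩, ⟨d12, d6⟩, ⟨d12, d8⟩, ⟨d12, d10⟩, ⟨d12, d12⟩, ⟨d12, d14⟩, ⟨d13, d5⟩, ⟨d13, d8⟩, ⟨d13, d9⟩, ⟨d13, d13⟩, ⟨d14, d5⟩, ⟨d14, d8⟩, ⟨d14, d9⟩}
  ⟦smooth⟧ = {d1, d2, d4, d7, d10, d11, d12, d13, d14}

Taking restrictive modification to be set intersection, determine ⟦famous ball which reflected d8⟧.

⟦which reflected d8⟧ = {x : ⟨x, d8⟩ ∈ ⟦reflected⟧} = {d4, d5, d6, d8, d12, d13, d14}
⟦ball⟧ = {d1, d2, d3, d4, d5, d7, d8, d9, d11, d13, d14}
… ∩ ⟦which reflected d8⟧ = {d1, d2, d3, d4, d5, d7, d8, d9, d11, d13, d14} ∩ {d4, d5, d6, d8, d12, d13, d14} = {d4, d5, d8, d13, d14}
… ∩ ⟦famous⟧ = {d4, d5, d8, d13, d14} ∩ {d1, d4, d5, d8, d11, d14} = {d4, d5, d8, d14}
So ⟦famous ball which reflected d8⟧ = {d4, d5, d8, d14}.

{d4, d5, d8, d14}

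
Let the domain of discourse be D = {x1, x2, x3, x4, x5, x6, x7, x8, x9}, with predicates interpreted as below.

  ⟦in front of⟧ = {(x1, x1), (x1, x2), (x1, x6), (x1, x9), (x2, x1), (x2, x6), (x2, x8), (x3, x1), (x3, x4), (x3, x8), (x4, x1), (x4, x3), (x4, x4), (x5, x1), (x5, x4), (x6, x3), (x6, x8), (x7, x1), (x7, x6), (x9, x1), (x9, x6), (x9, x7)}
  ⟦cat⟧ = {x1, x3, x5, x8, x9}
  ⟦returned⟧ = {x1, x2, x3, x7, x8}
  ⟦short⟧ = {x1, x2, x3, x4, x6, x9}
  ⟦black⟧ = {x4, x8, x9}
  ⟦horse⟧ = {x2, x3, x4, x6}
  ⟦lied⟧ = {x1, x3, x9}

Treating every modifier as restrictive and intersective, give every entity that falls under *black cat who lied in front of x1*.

⟦who lied⟧ = ⟦lied⟧ = {x1, x3, x9}
⟦in front of x1⟧ = {x : ⟨x, x1⟩ ∈ ⟦in front of⟧} = {x1, x2, x3, x4, x5, x7, x9}
⟦cat⟧ = {x1, x3, x5, x8, x9}
… ∩ ⟦who lied⟧ = {x1, x3, x5, x8, x9} ∩ {x1, x3, x9} = {x1, x3, x9}
… ∩ ⟦in front of x1⟧ = {x1, x3, x9} ∩ {x1, x2, x3, x4, x5, x7, x9} = {x1, x3, x9}
… ∩ ⟦black⟧ = {x1, x3, x9} ∩ {x4, x8, x9} = {x9}
So ⟦black cat who lied in front of x1⟧ = {x9}.

{x9}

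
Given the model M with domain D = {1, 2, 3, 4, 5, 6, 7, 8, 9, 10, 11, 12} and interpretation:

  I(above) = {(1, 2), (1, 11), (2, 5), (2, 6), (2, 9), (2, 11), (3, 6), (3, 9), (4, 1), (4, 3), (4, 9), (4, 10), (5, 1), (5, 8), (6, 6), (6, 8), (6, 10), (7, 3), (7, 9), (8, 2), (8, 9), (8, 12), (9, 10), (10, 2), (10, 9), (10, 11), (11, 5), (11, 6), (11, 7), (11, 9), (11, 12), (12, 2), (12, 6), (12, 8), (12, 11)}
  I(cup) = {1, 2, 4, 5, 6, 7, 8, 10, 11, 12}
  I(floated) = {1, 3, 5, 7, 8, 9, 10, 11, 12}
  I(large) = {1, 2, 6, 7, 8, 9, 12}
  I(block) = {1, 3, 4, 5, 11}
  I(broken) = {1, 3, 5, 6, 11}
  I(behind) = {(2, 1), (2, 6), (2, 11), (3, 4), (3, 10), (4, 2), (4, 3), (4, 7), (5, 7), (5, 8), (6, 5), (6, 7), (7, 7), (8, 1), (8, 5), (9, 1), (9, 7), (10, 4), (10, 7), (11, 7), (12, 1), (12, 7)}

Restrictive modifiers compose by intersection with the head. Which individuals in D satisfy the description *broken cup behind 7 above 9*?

⟦behind 7⟧ = {x : ⟨x, 7⟩ ∈ ⟦behind⟧} = {4, 5, 6, 7, 9, 10, 11, 12}
⟦above 9⟧ = {x : ⟨x, 9⟩ ∈ ⟦above⟧} = {2, 3, 4, 7, 8, 10, 11}
⟦cup⟧ = {1, 2, 4, 5, 6, 7, 8, 10, 11, 12}
… ∩ ⟦behind 7⟧ = {1, 2, 4, 5, 6, 7, 8, 10, 11, 12} ∩ {4, 5, 6, 7, 9, 10, 11, 12} = {4, 5, 6, 7, 10, 11, 12}
… ∩ ⟦above 9⟧ = {4, 5, 6, 7, 10, 11, 12} ∩ {2, 3, 4, 7, 8, 10, 11} = {4, 7, 10, 11}
… ∩ ⟦broken⟧ = {4, 7, 10, 11} ∩ {1, 3, 5, 6, 11} = {11}
So ⟦broken cup behind 7 above 9⟧ = {11}.

{11}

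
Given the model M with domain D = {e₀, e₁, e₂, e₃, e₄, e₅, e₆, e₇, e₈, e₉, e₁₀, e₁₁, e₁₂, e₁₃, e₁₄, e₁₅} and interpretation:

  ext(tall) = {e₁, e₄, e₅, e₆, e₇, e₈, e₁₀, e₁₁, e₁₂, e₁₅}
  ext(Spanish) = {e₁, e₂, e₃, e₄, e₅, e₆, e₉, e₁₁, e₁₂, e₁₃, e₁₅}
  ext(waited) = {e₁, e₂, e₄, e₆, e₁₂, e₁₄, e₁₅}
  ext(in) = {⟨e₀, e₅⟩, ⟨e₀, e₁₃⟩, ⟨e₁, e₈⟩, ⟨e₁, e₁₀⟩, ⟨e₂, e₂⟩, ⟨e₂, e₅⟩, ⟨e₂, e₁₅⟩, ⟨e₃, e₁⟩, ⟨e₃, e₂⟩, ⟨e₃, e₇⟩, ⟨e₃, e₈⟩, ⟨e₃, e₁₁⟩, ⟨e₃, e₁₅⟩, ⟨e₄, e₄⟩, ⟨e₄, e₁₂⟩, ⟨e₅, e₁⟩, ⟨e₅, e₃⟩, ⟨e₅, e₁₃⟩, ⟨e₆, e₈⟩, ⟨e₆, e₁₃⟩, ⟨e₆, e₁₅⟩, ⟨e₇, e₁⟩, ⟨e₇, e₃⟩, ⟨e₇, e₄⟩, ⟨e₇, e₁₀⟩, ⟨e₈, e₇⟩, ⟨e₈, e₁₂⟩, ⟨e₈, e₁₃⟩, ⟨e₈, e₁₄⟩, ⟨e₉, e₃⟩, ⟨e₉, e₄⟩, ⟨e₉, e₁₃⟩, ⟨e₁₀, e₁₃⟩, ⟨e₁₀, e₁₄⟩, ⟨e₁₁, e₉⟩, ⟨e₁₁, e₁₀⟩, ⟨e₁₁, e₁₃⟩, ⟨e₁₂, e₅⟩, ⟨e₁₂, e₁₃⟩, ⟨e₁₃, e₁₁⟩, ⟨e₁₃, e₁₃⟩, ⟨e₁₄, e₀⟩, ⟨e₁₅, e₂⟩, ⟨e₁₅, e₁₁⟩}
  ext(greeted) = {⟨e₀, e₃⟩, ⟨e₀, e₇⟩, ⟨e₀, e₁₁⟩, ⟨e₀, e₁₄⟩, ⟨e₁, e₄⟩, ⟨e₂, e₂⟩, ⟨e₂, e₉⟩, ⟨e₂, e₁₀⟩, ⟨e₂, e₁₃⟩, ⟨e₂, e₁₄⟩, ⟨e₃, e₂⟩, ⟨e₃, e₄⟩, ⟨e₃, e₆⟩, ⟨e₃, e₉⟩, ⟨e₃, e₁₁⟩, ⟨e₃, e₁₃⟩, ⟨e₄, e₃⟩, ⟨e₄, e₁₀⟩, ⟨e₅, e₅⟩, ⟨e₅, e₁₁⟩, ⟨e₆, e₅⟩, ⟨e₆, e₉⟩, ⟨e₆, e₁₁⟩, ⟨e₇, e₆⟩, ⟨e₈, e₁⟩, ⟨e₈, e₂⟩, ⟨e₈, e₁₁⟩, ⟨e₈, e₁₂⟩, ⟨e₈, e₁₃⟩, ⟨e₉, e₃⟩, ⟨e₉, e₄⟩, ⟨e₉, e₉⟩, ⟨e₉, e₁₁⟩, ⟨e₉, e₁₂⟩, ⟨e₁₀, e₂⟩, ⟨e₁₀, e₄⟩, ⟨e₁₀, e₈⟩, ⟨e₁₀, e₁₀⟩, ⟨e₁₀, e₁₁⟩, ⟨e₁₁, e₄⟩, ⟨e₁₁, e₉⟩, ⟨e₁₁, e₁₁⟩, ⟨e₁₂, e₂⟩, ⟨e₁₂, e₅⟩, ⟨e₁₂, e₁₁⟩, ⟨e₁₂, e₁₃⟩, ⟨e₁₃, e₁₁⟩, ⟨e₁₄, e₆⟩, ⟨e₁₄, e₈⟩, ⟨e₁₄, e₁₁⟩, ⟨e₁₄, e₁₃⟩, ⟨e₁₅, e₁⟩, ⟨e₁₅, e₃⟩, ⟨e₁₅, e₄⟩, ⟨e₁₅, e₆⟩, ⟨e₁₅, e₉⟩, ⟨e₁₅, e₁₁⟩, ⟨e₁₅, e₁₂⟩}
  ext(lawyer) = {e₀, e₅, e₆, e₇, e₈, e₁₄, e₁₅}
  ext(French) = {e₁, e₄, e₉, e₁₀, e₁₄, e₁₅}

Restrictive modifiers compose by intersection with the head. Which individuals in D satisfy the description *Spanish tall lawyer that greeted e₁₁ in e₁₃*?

{e₅, e₆}

⟦that greeted e₁₁⟧ = {x : ⟨x, e₁₁⟩ ∈ ⟦greeted⟧} = {e₀, e₃, e₅, e₆, e₈, e₉, e₁₀, e₁₁, e₁₂, e₁₃, e₁₄, e₁₅}
⟦in e₁₃⟧ = {x : ⟨x, e₁₃⟩ ∈ ⟦in⟧} = {e₀, e₅, e₆, e₈, e₉, e₁₀, e₁₁, e₁₂, e₁₃}
⟦lawyer⟧ = {e₀, e₅, e₆, e₇, e₈, e₁₄, e₁₅}
… ∩ ⟦that greeted e₁₁⟧ = {e₀, e₅, e₆, e₇, e₈, e₁₄, e₁₅} ∩ {e₀, e₃, e₅, e₆, e₈, e₉, e₁₀, e₁₁, e₁₂, e₁₃, e₁₄, e₁₅} = {e₀, e₅, e₆, e₈, e₁₄, e₁₅}
… ∩ ⟦in e₁₃⟧ = {e₀, e₅, e₆, e₈, e₁₄, e₁₅} ∩ {e₀, e₅, e₆, e₈, e₉, e₁₀, e₁₁, e₁₂, e₁₃} = {e₀, e₅, e₆, e₈}
… ∩ ⟦Spanish⟧ = {e₀, e₅, e₆, e₈} ∩ {e₁, e₂, e₃, e₄, e₅, e₆, e₉, e₁₁, e₁₂, e₁₃, e₁₅} = {e₅, e₆}
… ∩ ⟦tall⟧ = {e₅, e₆} ∩ {e₁, e₄, e₅, e₆, e₇, e₈, e₁₀, e₁₁, e₁₂, e₁₅} = {e₅, e₆}
So ⟦Spanish tall lawyer that greeted e₁₁ in e₁₃⟧ = {e₅, e₆}.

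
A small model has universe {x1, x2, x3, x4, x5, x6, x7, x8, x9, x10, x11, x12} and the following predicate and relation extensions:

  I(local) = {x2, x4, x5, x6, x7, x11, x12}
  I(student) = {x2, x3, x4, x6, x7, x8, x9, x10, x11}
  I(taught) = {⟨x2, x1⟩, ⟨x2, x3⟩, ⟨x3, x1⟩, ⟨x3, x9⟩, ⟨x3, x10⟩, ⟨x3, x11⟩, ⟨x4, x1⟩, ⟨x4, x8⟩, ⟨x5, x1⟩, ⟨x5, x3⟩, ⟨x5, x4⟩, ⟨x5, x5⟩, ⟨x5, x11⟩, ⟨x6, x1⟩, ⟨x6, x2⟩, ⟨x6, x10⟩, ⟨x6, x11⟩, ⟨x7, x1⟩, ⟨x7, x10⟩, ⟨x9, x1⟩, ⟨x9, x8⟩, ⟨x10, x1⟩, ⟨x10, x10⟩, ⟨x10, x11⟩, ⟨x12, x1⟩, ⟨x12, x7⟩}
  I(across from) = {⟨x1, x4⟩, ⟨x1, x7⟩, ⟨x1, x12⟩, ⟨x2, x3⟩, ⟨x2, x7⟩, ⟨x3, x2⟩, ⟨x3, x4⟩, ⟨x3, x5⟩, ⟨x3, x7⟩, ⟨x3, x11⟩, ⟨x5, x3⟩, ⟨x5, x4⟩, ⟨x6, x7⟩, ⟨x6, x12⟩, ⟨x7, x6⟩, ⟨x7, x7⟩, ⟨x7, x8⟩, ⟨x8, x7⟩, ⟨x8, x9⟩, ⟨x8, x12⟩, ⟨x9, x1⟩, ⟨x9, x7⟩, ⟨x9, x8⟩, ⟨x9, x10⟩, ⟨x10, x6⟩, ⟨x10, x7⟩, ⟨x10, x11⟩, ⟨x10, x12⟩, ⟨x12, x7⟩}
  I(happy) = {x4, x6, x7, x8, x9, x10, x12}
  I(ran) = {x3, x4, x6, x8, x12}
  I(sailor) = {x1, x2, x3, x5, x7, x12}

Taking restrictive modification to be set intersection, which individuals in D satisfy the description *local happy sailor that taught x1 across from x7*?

⟦that taught x1⟧ = {x : ⟨x, x1⟩ ∈ ⟦taught⟧} = {x2, x3, x4, x5, x6, x7, x9, x10, x12}
⟦across from x7⟧ = {x : ⟨x, x7⟩ ∈ ⟦across from⟧} = {x1, x2, x3, x6, x7, x8, x9, x10, x12}
⟦sailor⟧ = {x1, x2, x3, x5, x7, x12}
… ∩ ⟦that taught x1⟧ = {x1, x2, x3, x5, x7, x12} ∩ {x2, x3, x4, x5, x6, x7, x9, x10, x12} = {x2, x3, x5, x7, x12}
… ∩ ⟦across from x7⟧ = {x2, x3, x5, x7, x12} ∩ {x1, x2, x3, x6, x7, x8, x9, x10, x12} = {x2, x3, x7, x12}
… ∩ ⟦local⟧ = {x2, x3, x7, x12} ∩ {x2, x4, x5, x6, x7, x11, x12} = {x2, x7, x12}
… ∩ ⟦happy⟧ = {x2, x7, x12} ∩ {x4, x6, x7, x8, x9, x10, x12} = {x7, x12}
So ⟦local happy sailor that taught x1 across from x7⟧ = {x7, x12}.

{x7, x12}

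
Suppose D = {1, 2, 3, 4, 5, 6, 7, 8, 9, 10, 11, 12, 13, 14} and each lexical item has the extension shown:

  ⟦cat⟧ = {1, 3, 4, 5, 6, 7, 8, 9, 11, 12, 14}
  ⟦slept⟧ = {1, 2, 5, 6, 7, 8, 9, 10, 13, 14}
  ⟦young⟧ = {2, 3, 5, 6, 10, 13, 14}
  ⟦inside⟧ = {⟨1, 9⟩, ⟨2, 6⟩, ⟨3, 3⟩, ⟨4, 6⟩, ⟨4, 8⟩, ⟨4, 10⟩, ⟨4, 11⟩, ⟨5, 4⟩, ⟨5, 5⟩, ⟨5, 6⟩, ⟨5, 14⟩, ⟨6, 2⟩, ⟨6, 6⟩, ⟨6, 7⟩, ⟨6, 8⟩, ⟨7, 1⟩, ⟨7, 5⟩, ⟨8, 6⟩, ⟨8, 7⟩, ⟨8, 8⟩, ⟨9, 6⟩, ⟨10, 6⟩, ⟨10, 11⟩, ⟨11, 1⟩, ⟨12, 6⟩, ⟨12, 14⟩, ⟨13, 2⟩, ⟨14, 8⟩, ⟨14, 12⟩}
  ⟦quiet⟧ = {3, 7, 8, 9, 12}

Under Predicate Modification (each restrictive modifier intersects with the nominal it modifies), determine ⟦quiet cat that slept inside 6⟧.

{8, 9}

⟦that slept⟧ = ⟦slept⟧ = {1, 2, 5, 6, 7, 8, 9, 10, 13, 14}
⟦inside 6⟧ = {x : ⟨x, 6⟩ ∈ ⟦inside⟧} = {2, 4, 5, 6, 8, 9, 10, 12}
⟦cat⟧ = {1, 3, 4, 5, 6, 7, 8, 9, 11, 12, 14}
… ∩ ⟦that slept⟧ = {1, 3, 4, 5, 6, 7, 8, 9, 11, 12, 14} ∩ {1, 2, 5, 6, 7, 8, 9, 10, 13, 14} = {1, 5, 6, 7, 8, 9, 14}
… ∩ ⟦inside 6⟧ = {1, 5, 6, 7, 8, 9, 14} ∩ {2, 4, 5, 6, 8, 9, 10, 12} = {5, 6, 8, 9}
… ∩ ⟦quiet⟧ = {5, 6, 8, 9} ∩ {3, 7, 8, 9, 12} = {8, 9}
So ⟦quiet cat that slept inside 6⟧ = {8, 9}.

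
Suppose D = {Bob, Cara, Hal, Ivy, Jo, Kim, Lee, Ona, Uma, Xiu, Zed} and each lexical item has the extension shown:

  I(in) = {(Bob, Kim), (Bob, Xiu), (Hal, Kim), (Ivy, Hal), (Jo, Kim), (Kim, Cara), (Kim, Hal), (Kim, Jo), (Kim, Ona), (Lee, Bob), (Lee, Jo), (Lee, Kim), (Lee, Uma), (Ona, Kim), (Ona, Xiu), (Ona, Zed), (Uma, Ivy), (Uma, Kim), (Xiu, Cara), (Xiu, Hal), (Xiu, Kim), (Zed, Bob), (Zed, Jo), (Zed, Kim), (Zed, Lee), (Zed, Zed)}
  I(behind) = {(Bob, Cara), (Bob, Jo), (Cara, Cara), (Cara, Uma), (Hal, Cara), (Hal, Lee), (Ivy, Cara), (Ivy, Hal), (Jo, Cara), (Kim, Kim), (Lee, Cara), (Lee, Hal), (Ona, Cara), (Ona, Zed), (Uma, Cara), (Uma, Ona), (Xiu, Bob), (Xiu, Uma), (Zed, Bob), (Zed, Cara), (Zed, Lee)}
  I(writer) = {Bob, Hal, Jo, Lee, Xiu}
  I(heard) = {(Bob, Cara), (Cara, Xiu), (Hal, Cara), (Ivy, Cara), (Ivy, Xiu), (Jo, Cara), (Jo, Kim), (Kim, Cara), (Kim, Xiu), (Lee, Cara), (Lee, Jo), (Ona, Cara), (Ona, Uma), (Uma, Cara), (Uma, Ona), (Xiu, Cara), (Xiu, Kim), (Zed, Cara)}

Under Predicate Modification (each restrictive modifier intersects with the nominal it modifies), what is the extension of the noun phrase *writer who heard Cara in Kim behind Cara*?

{Bob, Hal, Jo, Lee}

⟦who heard Cara⟧ = {x : ⟨x, Cara⟩ ∈ ⟦heard⟧} = {Bob, Hal, Ivy, Jo, Kim, Lee, Ona, Uma, Xiu, Zed}
⟦in Kim⟧ = {x : ⟨x, Kim⟩ ∈ ⟦in⟧} = {Bob, Hal, Jo, Lee, Ona, Uma, Xiu, Zed}
⟦behind Cara⟧ = {x : ⟨x, Cara⟩ ∈ ⟦behind⟧} = {Bob, Cara, Hal, Ivy, Jo, Lee, Ona, Uma, Zed}
⟦writer⟧ = {Bob, Hal, Jo, Lee, Xiu}
… ∩ ⟦who heard Cara⟧ = {Bob, Hal, Jo, Lee, Xiu} ∩ {Bob, Hal, Ivy, Jo, Kim, Lee, Ona, Uma, Xiu, Zed} = {Bob, Hal, Jo, Lee, Xiu}
… ∩ ⟦in Kim⟧ = {Bob, Hal, Jo, Lee, Xiu} ∩ {Bob, Hal, Jo, Lee, Ona, Uma, Xiu, Zed} = {Bob, Hal, Jo, Lee, Xiu}
… ∩ ⟦behind Cara⟧ = {Bob, Hal, Jo, Lee, Xiu} ∩ {Bob, Cara, Hal, Ivy, Jo, Lee, Ona, Uma, Zed} = {Bob, Hal, Jo, Lee}
So ⟦writer who heard Cara in Kim behind Cara⟧ = {Bob, Hal, Jo, Lee}.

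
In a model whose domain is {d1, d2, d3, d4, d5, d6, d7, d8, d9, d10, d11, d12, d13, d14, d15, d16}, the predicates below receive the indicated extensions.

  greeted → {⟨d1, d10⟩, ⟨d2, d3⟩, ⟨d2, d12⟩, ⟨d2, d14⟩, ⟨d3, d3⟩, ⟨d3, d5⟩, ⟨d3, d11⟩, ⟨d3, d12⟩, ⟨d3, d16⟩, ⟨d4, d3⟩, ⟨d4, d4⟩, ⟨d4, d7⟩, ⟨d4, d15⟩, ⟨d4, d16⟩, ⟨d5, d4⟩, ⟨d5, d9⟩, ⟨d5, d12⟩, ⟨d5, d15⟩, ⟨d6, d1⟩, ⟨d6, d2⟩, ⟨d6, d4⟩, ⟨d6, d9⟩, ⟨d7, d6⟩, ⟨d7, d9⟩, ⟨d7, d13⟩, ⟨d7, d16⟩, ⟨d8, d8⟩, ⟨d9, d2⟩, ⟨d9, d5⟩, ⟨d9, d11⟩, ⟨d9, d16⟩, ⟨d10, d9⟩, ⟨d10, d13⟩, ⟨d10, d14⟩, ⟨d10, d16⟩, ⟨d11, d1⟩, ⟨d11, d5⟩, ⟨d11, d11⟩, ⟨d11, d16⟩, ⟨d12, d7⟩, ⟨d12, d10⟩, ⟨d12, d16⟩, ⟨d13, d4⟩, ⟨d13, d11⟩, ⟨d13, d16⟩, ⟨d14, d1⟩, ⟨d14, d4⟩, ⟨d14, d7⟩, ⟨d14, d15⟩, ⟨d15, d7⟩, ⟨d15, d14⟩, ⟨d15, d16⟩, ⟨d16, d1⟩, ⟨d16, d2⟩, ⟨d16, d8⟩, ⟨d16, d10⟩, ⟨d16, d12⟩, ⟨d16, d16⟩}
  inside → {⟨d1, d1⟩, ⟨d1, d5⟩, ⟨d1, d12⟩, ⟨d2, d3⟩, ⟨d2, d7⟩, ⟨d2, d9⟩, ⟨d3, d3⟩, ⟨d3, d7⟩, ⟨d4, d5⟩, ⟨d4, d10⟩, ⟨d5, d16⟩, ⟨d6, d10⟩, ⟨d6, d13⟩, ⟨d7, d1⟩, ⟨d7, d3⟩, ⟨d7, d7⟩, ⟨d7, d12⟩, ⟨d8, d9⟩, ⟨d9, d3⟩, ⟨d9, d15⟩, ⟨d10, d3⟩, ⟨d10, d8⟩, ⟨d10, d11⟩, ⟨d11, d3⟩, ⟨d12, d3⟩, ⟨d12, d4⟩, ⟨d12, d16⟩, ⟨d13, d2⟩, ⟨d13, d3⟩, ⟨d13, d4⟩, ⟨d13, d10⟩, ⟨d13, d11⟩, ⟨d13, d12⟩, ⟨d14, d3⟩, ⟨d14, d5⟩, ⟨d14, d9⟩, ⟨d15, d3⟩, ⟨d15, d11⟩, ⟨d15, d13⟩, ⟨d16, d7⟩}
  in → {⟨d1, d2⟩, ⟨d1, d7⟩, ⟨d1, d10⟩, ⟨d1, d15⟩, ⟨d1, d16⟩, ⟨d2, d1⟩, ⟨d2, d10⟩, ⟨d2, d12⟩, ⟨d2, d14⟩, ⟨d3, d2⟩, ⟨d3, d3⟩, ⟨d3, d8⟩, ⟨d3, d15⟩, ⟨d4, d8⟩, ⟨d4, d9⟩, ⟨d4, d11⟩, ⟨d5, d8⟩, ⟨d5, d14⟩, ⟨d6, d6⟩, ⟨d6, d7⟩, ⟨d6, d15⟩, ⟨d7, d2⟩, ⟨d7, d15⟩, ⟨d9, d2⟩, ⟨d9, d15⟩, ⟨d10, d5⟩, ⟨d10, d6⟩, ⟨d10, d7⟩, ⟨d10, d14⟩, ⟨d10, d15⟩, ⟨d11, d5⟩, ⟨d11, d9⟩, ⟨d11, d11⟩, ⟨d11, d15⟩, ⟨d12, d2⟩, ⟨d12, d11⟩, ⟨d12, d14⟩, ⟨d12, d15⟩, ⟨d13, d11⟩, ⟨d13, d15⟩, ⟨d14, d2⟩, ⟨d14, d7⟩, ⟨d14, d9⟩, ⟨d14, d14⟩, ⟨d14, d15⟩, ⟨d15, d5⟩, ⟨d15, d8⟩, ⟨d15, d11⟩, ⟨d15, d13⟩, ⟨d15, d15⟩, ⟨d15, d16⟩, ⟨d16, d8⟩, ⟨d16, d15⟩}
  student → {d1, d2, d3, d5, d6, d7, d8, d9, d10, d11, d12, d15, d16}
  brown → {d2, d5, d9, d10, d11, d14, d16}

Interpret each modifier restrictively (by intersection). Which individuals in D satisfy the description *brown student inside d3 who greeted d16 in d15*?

⟦inside d3⟧ = {x : ⟨x, d3⟩ ∈ ⟦inside⟧} = {d2, d3, d7, d9, d10, d11, d12, d13, d14, d15}
⟦who greeted d16⟧ = {x : ⟨x, d16⟩ ∈ ⟦greeted⟧} = {d3, d4, d7, d9, d10, d11, d12, d13, d15, d16}
⟦in d15⟧ = {x : ⟨x, d15⟩ ∈ ⟦in⟧} = {d1, d3, d6, d7, d9, d10, d11, d12, d13, d14, d15, d16}
⟦student⟧ = {d1, d2, d3, d5, d6, d7, d8, d9, d10, d11, d12, d15, d16}
… ∩ ⟦inside d3⟧ = {d1, d2, d3, d5, d6, d7, d8, d9, d10, d11, d12, d15, d16} ∩ {d2, d3, d7, d9, d10, d11, d12, d13, d14, d15} = {d2, d3, d7, d9, d10, d11, d12, d15}
… ∩ ⟦who greeted d16⟧ = {d2, d3, d7, d9, d10, d11, d12, d15} ∩ {d3, d4, d7, d9, d10, d11, d12, d13, d15, d16} = {d3, d7, d9, d10, d11, d12, d15}
… ∩ ⟦in d15⟧ = {d3, d7, d9, d10, d11, d12, d15} ∩ {d1, d3, d6, d7, d9, d10, d11, d12, d13, d14, d15, d16} = {d3, d7, d9, d10, d11, d12, d15}
… ∩ ⟦brown⟧ = {d3, d7, d9, d10, d11, d12, d15} ∩ {d2, d5, d9, d10, d11, d14, d16} = {d9, d10, d11}
So ⟦brown student inside d3 who greeted d16 in d15⟧ = {d9, d10, d11}.

{d9, d10, d11}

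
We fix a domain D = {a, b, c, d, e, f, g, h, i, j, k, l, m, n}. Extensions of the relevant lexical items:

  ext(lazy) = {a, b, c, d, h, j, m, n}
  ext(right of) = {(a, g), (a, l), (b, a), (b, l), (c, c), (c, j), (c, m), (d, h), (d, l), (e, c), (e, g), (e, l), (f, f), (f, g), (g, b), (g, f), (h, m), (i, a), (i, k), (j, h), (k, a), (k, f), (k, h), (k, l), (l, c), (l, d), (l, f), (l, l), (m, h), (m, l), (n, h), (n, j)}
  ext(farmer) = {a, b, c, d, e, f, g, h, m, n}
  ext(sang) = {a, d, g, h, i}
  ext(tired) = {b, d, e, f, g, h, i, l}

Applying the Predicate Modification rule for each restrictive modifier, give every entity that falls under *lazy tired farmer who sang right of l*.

{d}

⟦who sang⟧ = ⟦sang⟧ = {a, d, g, h, i}
⟦right of l⟧ = {x : ⟨x, l⟩ ∈ ⟦right of⟧} = {a, b, d, e, k, l, m}
⟦farmer⟧ = {a, b, c, d, e, f, g, h, m, n}
… ∩ ⟦who sang⟧ = {a, b, c, d, e, f, g, h, m, n} ∩ {a, d, g, h, i} = {a, d, g, h}
… ∩ ⟦right of l⟧ = {a, d, g, h} ∩ {a, b, d, e, k, l, m} = {a, d}
… ∩ ⟦lazy⟧ = {a, d} ∩ {a, b, c, d, h, j, m, n} = {a, d}
… ∩ ⟦tired⟧ = {a, d} ∩ {b, d, e, f, g, h, i, l} = {d}
So ⟦lazy tired farmer who sang right of l⟧ = {d}.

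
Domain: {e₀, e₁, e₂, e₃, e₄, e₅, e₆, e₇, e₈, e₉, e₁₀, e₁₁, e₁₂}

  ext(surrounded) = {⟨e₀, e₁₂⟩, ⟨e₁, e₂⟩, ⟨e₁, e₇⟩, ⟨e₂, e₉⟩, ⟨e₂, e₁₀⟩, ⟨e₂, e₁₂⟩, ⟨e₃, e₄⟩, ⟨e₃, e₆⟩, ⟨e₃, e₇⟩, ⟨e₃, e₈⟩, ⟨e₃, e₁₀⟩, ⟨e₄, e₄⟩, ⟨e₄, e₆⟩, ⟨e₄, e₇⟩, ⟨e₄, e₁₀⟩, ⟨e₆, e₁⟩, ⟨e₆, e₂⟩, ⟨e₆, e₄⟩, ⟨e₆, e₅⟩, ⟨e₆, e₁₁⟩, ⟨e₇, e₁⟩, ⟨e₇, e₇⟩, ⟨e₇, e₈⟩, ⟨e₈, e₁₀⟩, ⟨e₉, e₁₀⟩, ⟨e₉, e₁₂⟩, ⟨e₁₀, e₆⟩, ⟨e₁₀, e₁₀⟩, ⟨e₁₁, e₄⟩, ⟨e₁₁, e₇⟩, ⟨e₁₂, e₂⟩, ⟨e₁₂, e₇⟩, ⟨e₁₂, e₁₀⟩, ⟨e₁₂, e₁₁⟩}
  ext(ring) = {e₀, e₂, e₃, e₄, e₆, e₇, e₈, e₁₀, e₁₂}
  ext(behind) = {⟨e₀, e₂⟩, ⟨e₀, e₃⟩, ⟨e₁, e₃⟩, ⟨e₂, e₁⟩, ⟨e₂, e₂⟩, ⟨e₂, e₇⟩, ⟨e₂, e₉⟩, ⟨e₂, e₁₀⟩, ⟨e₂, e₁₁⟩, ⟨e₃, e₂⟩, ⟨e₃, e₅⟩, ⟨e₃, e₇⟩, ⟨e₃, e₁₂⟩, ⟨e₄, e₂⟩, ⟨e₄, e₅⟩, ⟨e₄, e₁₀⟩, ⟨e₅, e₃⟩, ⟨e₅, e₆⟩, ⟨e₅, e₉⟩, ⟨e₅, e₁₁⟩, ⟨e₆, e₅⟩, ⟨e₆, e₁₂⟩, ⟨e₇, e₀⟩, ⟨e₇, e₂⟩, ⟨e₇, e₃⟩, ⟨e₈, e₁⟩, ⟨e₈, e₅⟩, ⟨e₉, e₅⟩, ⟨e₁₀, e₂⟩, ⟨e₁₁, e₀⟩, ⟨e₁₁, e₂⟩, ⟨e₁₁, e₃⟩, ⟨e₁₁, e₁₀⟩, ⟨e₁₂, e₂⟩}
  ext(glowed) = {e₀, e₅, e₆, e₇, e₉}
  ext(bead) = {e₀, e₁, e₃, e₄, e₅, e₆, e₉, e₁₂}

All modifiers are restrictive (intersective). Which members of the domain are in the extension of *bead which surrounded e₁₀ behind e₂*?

⟦which surrounded e₁₀⟧ = {x : ⟨x, e₁₀⟩ ∈ ⟦surrounded⟧} = {e₂, e₃, e₄, e₈, e₉, e₁₀, e₁₂}
⟦behind e₂⟧ = {x : ⟨x, e₂⟩ ∈ ⟦behind⟧} = {e₀, e₂, e₃, e₄, e₇, e₁₀, e₁₁, e₁₂}
⟦bead⟧ = {e₀, e₁, e₃, e₄, e₅, e₆, e₉, e₁₂}
… ∩ ⟦which surrounded e₁₀⟧ = {e₀, e₁, e₃, e₄, e₅, e₆, e₉, e₁₂} ∩ {e₂, e₃, e₄, e₈, e₉, e₁₀, e₁₂} = {e₃, e₄, e₉, e₁₂}
… ∩ ⟦behind e₂⟧ = {e₃, e₄, e₉, e₁₂} ∩ {e₀, e₂, e₃, e₄, e₇, e₁₀, e₁₁, e₁₂} = {e₃, e₄, e₁₂}
So ⟦bead which surrounded e₁₀ behind e₂⟧ = {e₃, e₄, e₁₂}.

{e₃, e₄, e₁₂}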